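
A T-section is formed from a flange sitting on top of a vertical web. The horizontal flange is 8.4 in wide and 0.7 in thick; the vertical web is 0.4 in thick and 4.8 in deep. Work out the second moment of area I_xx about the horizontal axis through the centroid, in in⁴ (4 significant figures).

Split into non-overlapping primitives; take the origin at the lower-left of the bounding box.
Flange: 8.4 × 0.7, A = 5.88 in², y = 5.15 in, Ī = 0.2401 in⁴.
Web: 0.4 × 4.8, A = 1.92 in², y = 2.4 in, Ī = 3.6864 in⁴.
Centroid: ȳ = ΣA·y / ΣA = 4.47308 in.
Transfer each piece to the horizontal axis through the centroid using Ī + A·d² with d = y − 4.47308:
  flange: d = 0.676923 in → contributes +2.93446 in⁴
  web: d = -2.07308 in → contributes +11.9379 in⁴
Total I = 14.8723 in⁴.

I_xx ≈ 14.87 in⁴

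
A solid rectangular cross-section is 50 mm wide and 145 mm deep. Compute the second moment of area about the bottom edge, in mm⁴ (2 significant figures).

The section: 50 × 145, A = 7 250 mm², y = 72.5 mm, Ī = 12 702 604 mm⁴.
Transfer it to the base of the section using Ī + A·d² with d = y − 0:
  the section: d = 72.5 mm → contributes +50 810 417 mm⁴
Total I = 50 810 417 mm⁴.

I_base ≈ 5.1 × 10⁷ mm⁴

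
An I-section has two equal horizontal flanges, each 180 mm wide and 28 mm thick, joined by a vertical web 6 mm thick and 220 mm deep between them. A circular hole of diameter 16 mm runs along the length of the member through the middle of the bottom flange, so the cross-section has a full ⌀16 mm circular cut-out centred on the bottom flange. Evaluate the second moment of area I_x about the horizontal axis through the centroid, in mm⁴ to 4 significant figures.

I_x ≈ 1.578 × 10⁸ mm⁴

Treat the section as a set of non-overlapping primitives; coordinates are from the bounding-box lower-left.
Bottom flange: 180 × 28, A = 5 040 mm², y = 14 mm, Ī = 329 280 mm⁴.
Web: 6 × 220, A = 1 320 mm², y = 138 mm, Ī = 5 324 000 mm⁴.
Top flange: 180 × 28, A = 5 040 mm², y = 262 mm, Ī = 329 280 mm⁴.
Hole (subtracted): ⌀16, A = 201.062 mm², y = 14 mm, Ī = 3216.99 mm⁴.
Centroid: ȳ = ΣA·y / ΣA = 140.226 mm.
Transfer each piece to the horizontal axis through the centroid using Ī + A·d² with d = y − 140.226:
  bottom flange: d = -126.226 mm → contributes +80 631 939 mm⁴
  web: d = -2.22625 mm → contributes +5 330 542 mm⁴
  top flange: d = 121.774 mm → contributes +75 066 660 mm⁴
  hole: d = -126.226 mm → contributes −3 206 750 mm⁴
Total I = 157 822 391 mm⁴.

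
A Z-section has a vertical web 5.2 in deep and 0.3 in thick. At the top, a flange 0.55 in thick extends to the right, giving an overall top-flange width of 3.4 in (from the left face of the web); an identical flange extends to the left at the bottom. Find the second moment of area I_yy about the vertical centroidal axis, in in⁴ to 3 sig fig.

I_yy ≈ 12.6 in⁴

Break the section into simple shapes (no overlaps), measuring from the bottom-left corner of the bounding box.
Web: 0.3 × 5.2, A = 1.56 in², x = 3.25 in, Ī = 0.0117 in⁴.
Top flange (beyond web): 3.1 × 0.55, A = 1.705 in², x = 4.95 in, Ī = 1.3654 in⁴.
Bottom flange (beyond web): 3.1 × 0.55, A = 1.705 in², x = 1.55 in, Ī = 1.3654 in⁴.
Centroid: x̄ = ΣA·x / ΣA = 3.25 in.
Transfer each piece to the vertical centroidal axis using Ī + A·d² with d = x − 3.25:
  web: d = 0 in → contributes +0.0117 in⁴
  top flange (beyond web): d = 1.7 in → contributes +6.2929 in⁴
  bottom flange (beyond web): d = -1.7 in → contributes +6.2929 in⁴
Total I = 12.597 in⁴.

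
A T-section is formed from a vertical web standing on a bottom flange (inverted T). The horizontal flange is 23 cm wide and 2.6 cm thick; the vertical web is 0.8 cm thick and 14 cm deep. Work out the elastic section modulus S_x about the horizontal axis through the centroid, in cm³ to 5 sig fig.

Treat the section as a set of non-overlapping primitives; coordinates are from the bounding-box lower-left.
Flange: 23 × 2.6, A = 59.8 cm², y = 1.3 cm, Ī = 33.68733 cm⁴.
Web: 0.8 × 14, A = 11.2 cm², y = 9.6 cm, Ī = 182.9333 cm⁴.
Centroid: ȳ = ΣA·y / ΣA = 2.609296 cm.
Transfer each piece to the horizontal axis through the centroid using Ī + A·d² with d = y − 2.609296:
  flange: d = -1.309296 cm → contributes +136.1998 cm⁴
  web: d = 6.990704 cm → contributes +730.2767 cm⁴
Total I = 866.4765 cm⁴.
Extreme fibre distance c = 13.9907 cm; S = I/c = 61.9323 cm³.

S_x ≈ 61.932 cm³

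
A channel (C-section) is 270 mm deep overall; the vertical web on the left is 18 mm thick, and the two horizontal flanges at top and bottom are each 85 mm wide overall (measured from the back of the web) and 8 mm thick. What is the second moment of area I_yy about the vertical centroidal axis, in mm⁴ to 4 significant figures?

I_yy ≈ 2.119 × 10⁶ mm⁴

Break the section into simple shapes (no overlaps), measuring from the bottom-left corner of the bounding box.
Web: 18 × 270, A = 4 860 mm², x = 9 mm, Ī = 131 220 mm⁴.
Top flange (beyond web): 67 × 8, A = 536 mm², x = 51.5 mm, Ī = 200 509 mm⁴.
Bottom flange (beyond web): 67 × 8, A = 536 mm², x = 51.5 mm, Ī = 200 509 mm⁴.
Centroid: x̄ = ΣA·x / ΣA = 16.6804 mm.
Transfer each piece to the vertical centroidal axis using Ī + A·d² with d = x − 16.6804:
  web: d = -7.68038 mm → contributes +417 903 mm⁴
  top flange (beyond web): d = 34.8196 mm → contributes +850 358 mm⁴
  bottom flange (beyond web): d = 34.8196 mm → contributes +850 358 mm⁴
Total I = 2 118 619 mm⁴.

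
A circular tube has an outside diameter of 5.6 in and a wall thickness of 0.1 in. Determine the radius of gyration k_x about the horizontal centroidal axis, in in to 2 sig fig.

Treat the section as a set of non-overlapping primitives; coordinates are from the bounding-box lower-left.
Outer circle: ⌀5.6, A = 24.63 in², y = 2.8 in, Ī = 48.27 in⁴.
Bore (subtracted): ⌀5.4, A = 22.9 in², y = 2.8 in, Ī = 41.74 in⁴.
By symmetry the centroid is at mid-height, ȳ = 2.8 in.
All pieces are centred on the horizontal centroidal axis, so I = ΣĪ (holes subtracted) = 6.536 in⁴.
Radius of gyration: k = √(I/A) = √(6.536 / 1.728) = 1.945 in.

k_x ≈ 1.9 in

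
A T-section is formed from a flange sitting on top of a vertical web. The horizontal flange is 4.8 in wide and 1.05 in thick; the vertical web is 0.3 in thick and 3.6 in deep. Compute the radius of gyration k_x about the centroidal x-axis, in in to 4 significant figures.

k_x ≈ 1.026 in

Decompose the section into non-overlapping parts with the origin at the bottom-left of its bounding rectangle.
Flange: 4.8 × 1.05, A = 5.04 in², y = 4.125 in, Ī = 0.46305 in⁴.
Web: 0.3 × 3.6, A = 1.08 in², y = 1.8 in, Ī = 1.1664 in⁴.
Centroid: ȳ = ΣA·y / ΣA = 3.71471 in.
Transfer each piece to the centroidal x-axis using Ī + A·d² with d = y − 3.71471:
  flange: d = 0.410294 in → contributes +1.31149 in⁴
  web: d = -1.91471 in → contributes +5.12579 in⁴
Total I = 6.43728 in⁴.
Radius of gyration: k = √(I/A) = √(6.43728 / 6.12) = 1.02559 in.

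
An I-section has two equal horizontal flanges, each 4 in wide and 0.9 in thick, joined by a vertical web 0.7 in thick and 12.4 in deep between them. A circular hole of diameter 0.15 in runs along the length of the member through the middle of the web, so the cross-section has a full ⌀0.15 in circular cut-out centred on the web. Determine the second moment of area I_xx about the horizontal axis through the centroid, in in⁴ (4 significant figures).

Treat the section as a set of non-overlapping primitives; coordinates are from the bounding-box lower-left.
Bottom flange: 4 × 0.9, A = 3.6 in², y = 0.45 in, Ī = 0.243 in⁴.
Web: 0.7 × 12.4, A = 8.68 in², y = 7.1 in, Ī = 111.22 in⁴.
Top flange: 4 × 0.9, A = 3.6 in², y = 13.75 in, Ī = 0.243 in⁴.
Hole (subtracted): ⌀0.15, A = 0.0176715 in², y = 7.1 in, Ī = 0.0000248505 in⁴.
By symmetry the centroid is at mid-height, ȳ = 7.1 in.
Transfer each piece to the horizontal axis through the centroid using Ī + A·d² with d = y − 7.1:
  bottom flange: d = -6.65 in → contributes +159.444 in⁴
  web: d = 0 in → contributes +111.22 in⁴
  top flange: d = 6.65 in → contributes +159.444 in⁴
  hole: d = 0 in → contributes −0.0000248505 in⁴
Total I = 430.108 in⁴.

I_xx ≈ 430.1 in⁴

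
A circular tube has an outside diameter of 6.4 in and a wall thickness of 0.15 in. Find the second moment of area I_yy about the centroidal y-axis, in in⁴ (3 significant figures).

I_yy ≈ 14.4 in⁴

Split into non-overlapping primitives; take the origin at the lower-left of the bounding box.
Outer circle: ⌀6.4, A = 32.17 in², x = 3.2 in, Ī = 82.355 in⁴.
Bore (subtracted): ⌀6.1, A = 29.225 in², x = 3.2 in, Ī = 67.966 in⁴.
By symmetry the centroid is at mid-width, x̄ = 3.2 in.
All pieces are centred on the centroidal y-axis, so I = ΣĪ (holes subtracted) = 14.389 in⁴.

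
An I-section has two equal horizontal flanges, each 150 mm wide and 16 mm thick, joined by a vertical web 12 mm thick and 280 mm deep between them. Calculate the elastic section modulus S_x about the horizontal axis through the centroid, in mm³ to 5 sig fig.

Split into non-overlapping primitives; take the origin at the lower-left of the bounding box.
Bottom flange: 150 × 16, A = 2 400 mm², y = 8 mm, Ī = 51 200 mm⁴.
Web: 12 × 280, A = 3 360 mm², y = 156 mm, Ī = 21 952 000 mm⁴.
Top flange: 150 × 16, A = 2 400 mm², y = 304 mm, Ī = 51 200 mm⁴.
By symmetry the centroid is at mid-height, ȳ = 156 mm.
Transfer each piece to the horizontal axis through the centroid using Ī + A·d² with d = y − 156:
  bottom flange: d = -148 mm → contributes +52 620 800 mm⁴
  web: d = 0 mm → contributes +21 952 000 mm⁴
  top flange: d = 148 mm → contributes +52 620 800 mm⁴
Total I = 127 193 600 mm⁴.
Extreme fibre distance c = 156 mm; S = I/c = 815343.6 mm³.

S_x ≈ 8.1534 × 10⁵ mm³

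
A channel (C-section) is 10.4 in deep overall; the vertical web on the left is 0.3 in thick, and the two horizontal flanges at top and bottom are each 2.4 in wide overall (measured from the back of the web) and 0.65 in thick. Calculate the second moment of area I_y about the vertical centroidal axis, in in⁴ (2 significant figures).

Break the section into simple shapes (no overlaps), measuring from the bottom-left corner of the bounding box.
Web: 0.3 × 10.4, A = 3.12 in², x = 0.15 in, Ī = 0.0234 in⁴.
Top flange (beyond web): 2.1 × 0.65, A = 1.365 in², x = 1.35 in, Ī = 0.5016 in⁴.
Bottom flange (beyond web): 2.1 × 0.65, A = 1.365 in², x = 1.35 in, Ī = 0.5016 in⁴.
Centroid: x̄ = ΣA·x / ΣA = 0.71 in.
Transfer each piece to the vertical centroidal axis using Ī + A·d² with d = x − 0.71:
  web: d = -0.56 in → contributes +1.002 in⁴
  top flange (beyond web): d = 0.64 in → contributes +1.061 in⁴
  bottom flange (beyond web): d = 0.64 in → contributes +1.061 in⁴
Total I = 3.123 in⁴.

I_y ≈ 3.1 in⁴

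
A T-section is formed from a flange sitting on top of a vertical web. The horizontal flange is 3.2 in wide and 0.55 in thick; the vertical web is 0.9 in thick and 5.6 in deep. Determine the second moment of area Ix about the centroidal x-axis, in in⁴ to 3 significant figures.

Split into non-overlapping primitives; take the origin at the lower-left of the bounding box.
Flange: 3.2 × 0.55, A = 1.76 in², y = 5.875 in, Ī = 0.044367 in⁴.
Web: 0.9 × 5.6, A = 5.04 in², y = 2.8 in, Ī = 13.171 in⁴.
Centroid: ȳ = ΣA·y / ΣA = 3.5959 in.
Transfer each piece to the centroidal x-axis using Ī + A·d² with d = y − 3.5959:
  flange: d = 2.2791 in → contributes +9.1865 in⁴
  web: d = -0.79588 in → contributes +16.364 in⁴
Total I = 25.55 in⁴.

Ix ≈ 25.6 in⁴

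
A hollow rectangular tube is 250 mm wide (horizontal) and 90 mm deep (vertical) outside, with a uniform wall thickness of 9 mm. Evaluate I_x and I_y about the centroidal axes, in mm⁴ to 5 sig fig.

I_x ≈ 7.9714 × 10⁶ mm⁴, I_y ≈ 4.2264 × 10⁷ mm⁴

Decompose the section into non-overlapping parts with the origin at the bottom-left of its bounding rectangle.
Outer rectangle: 250 × 90, A = 22 500 mm², y = 45 mm, Ī = 15 187 500 mm⁴.
Inner void (subtracted): 232 × 72, A = 16 704 mm², y = 45 mm, Ī = 7 216 128 mm⁴.
By symmetry the centroid is at mid-height, ȳ = 45 mm.
All pieces are centred on the centroidal x-axis, so I = ΣĪ (holes subtracted) = 7 971 372 mm⁴.
Repeating about the centroidal y-axis gives I_y = 42 264 492 mm⁴.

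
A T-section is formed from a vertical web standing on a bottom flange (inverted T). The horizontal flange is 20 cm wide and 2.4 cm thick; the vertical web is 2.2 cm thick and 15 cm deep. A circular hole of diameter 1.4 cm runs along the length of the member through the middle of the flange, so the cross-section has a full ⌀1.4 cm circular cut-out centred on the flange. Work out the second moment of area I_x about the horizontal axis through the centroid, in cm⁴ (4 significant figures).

I_x ≈ 2102 cm⁴

Break the section into simple shapes (no overlaps), measuring from the bottom-left corner of the bounding box.
Flange: 20 × 2.4, A = 48 cm², y = 1.2 cm, Ī = 23.04 cm⁴.
Web: 2.2 × 15, A = 33 cm², y = 9.9 cm, Ī = 618.75 cm⁴.
Hole (subtracted): ⌀1.4, A = 1.53938 cm², y = 1.2 cm, Ī = 0.188574 cm⁴.
Centroid: ȳ = ΣA·y / ΣA = 4.81311 cm.
Transfer each piece to the horizontal axis through the centroid using Ī + A·d² with d = y − 4.81311:
  flange: d = -3.61311 cm → contributes +649.659 cm⁴
  web: d = 5.08689 cm → contributes +1472.67 cm⁴
  hole: d = -3.61311 cm → contributes −20.2845 cm⁴
Total I = 2102.05 cm⁴.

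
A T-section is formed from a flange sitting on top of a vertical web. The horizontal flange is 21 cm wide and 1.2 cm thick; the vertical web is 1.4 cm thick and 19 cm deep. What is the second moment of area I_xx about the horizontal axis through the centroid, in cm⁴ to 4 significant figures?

I_xx ≈ 2123 cm⁴

Break the section into simple shapes (no overlaps), measuring from the bottom-left corner of the bounding box.
Flange: 21 × 1.2, A = 25.2 cm², y = 19.6 cm, Ī = 3.024 cm⁴.
Web: 1.4 × 19, A = 26.6 cm², y = 9.5 cm, Ī = 800.217 cm⁴.
Centroid: ȳ = ΣA·y / ΣA = 14.4135 cm.
Transfer each piece to the horizontal axis through the centroid using Ī + A·d² with d = y − 14.4135:
  flange: d = 5.18649 cm → contributes +680.895 cm⁴
  web: d = -4.91351 cm → contributes +1442.41 cm⁴
Total I = 2123.31 cm⁴.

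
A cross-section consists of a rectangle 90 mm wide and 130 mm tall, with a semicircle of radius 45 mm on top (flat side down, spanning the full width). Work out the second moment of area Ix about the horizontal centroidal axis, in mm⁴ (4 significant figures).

Ix ≈ 3.462 × 10⁷ mm⁴

Treat the section as a set of non-overlapping primitives; coordinates are from the bounding-box lower-left.
Rectangular body: 90 × 130, A = 11 700 mm², y = 65 mm, Ī = 16 477 500 mm⁴.
Semicircular cap: semicircle r = 45, A = 3180.86 mm², y = 149.099 mm, Ī = 450 072 mm⁴.
Centroid: ȳ = ΣA·y / ΣA = 82.9765 mm.
Transfer each piece to the horizontal centroidal axis using Ī + A·d² with d = y − 82.9765:
  rectangular body: d = -17.9765 mm → contributes +20 258 415 mm⁴
  semicircular cap: d = 66.1221 mm → contributes +14 357 214 mm⁴
Total I = 34 615 629 mm⁴.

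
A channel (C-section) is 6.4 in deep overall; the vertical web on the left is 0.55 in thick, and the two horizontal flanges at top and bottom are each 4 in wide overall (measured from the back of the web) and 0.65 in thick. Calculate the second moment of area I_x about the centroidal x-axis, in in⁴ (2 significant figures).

I_x ≈ 49 in⁴

Break the section into simple shapes (no overlaps), measuring from the bottom-left corner of the bounding box.
Web: 0.55 × 6.4, A = 3.52 in², y = 3.2 in, Ī = 12.01 in⁴.
Top flange (beyond web): 3.45 × 0.65, A = 2.243 in², y = 6.075 in, Ī = 0.07895 in⁴.
Bottom flange (beyond web): 3.45 × 0.65, A = 2.243 in², y = 0.325 in, Ī = 0.07895 in⁴.
By symmetry the centroid is at mid-height, ȳ = 3.2 in.
Transfer each piece to the centroidal x-axis using Ī + A·d² with d = y − 3.2:
  web: d = 0 in → contributes +12.01 in⁴
  top flange (beyond web): d = 2.875 in → contributes +18.61 in⁴
  bottom flange (beyond web): d = -2.875 in → contributes +18.61 in⁴
Total I = 49.24 in⁴.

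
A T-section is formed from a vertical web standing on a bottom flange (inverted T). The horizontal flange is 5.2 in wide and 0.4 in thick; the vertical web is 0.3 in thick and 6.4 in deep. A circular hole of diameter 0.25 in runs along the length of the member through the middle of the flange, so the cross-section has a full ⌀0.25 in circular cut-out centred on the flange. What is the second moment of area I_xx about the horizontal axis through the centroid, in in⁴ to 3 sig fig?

Decompose the section into non-overlapping parts with the origin at the bottom-left of its bounding rectangle.
Flange: 5.2 × 0.4, A = 2.08 in², y = 0.2 in, Ī = 0.027733 in⁴.
Web: 0.3 × 6.4, A = 1.92 in², y = 3.6 in, Ī = 6.5536 in⁴.
Hole (subtracted): ⌀0.25, A = 0.049087 in², y = 0.2 in, Ī = 0.00019175 in⁴.
Centroid: ȳ = ΣA·y / ΣA = 1.8523 in.
Transfer each piece to the horizontal axis through the centroid using Ī + A·d² with d = y − 1.8523:
  flange: d = -1.6523 in → contributes +5.7062 in⁴
  web: d = 1.7477 in → contributes +12.418 in⁴
  hole: d = -1.6523 in → contributes −0.1342 in⁴
Total I = 17.99 in⁴.

I_xx ≈ 18.0 in⁴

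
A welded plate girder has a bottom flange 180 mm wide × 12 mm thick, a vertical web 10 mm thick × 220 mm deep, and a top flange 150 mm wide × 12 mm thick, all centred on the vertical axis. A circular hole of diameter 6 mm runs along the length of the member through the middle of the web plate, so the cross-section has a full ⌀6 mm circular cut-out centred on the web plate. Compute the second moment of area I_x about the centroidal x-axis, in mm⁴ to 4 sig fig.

I_x ≈ 6.192 × 10⁷ mm⁴

Split into non-overlapping primitives; take the origin at the lower-left of the bounding box.
Bottom plate: 180 × 12, A = 2 160 mm², y = 6 mm, Ī = 25 920 mm⁴.
Web plate: 10 × 220, A = 2 200 mm², y = 122 mm, Ī = 8 873 333 mm⁴.
Top plate: 150 × 12, A = 1 800 mm², y = 238 mm, Ī = 21 600 mm⁴.
Hole (subtracted): ⌀6, A = 28.2743 mm², y = 122 mm, Ī = 63.6173 mm⁴.
Centroid: ȳ = ΣA·y / ΣA = 115.19 mm.
Transfer each piece to the centroidal x-axis using Ī + A·d² with d = y − 115.19:
  bottom plate: d = -109.19 mm → contributes +25 778 198 mm⁴
  web plate: d = 6.81048 mm → contributes +8 975 375 mm⁴
  top plate: d = 122.81 mm → contributes +27 169 946 mm⁴
  hole: d = 6.81048 mm → contributes −1375.06 mm⁴
Total I = 61 922 144 mm⁴.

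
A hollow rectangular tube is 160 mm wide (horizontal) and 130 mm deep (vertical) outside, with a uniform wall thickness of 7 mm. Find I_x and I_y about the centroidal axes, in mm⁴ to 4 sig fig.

I_x ≈ 1.030 × 10⁷ mm⁴, I_y ≈ 1.429 × 10⁷ mm⁴

Treat the section as a set of non-overlapping primitives; coordinates are from the bounding-box lower-left.
Outer rectangle: 160 × 130, A = 20 800 mm², y = 65 mm, Ī = 29 293 333 mm⁴.
Inner void (subtracted): 146 × 116, A = 16 936 mm², y = 65 mm, Ī = 18 990 901 mm⁴.
By symmetry the centroid is at mid-height, ȳ = 65 mm.
All pieces are centred on the centroidal x-axis, so I = ΣĪ (holes subtracted) = 10 302 432 mm⁴.
Repeating about the centroidal y-axis gives I_y = 14 289 352 mm⁴.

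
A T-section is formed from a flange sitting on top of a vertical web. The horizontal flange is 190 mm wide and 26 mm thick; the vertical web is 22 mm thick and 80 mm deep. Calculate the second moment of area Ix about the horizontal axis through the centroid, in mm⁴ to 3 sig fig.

Ix ≈ 4.86 × 10⁶ mm⁴

Treat the section as a set of non-overlapping primitives; coordinates are from the bounding-box lower-left.
Flange: 190 × 26, A = 4 940 mm², y = 93 mm, Ī = 278 287 mm⁴.
Web: 22 × 80, A = 1 760 mm², y = 40 mm, Ī = 938 667 mm⁴.
Centroid: ȳ = ΣA·y / ΣA = 79.078 mm.
Transfer each piece to the horizontal axis through the centroid using Ī + A·d² with d = y − 79.078:
  flange: d = 13.922 mm → contributes +1 235 821 mm⁴
  web: d = -39.078 mm → contributes +3 626 292 mm⁴
Total I = 4 862 113 mm⁴.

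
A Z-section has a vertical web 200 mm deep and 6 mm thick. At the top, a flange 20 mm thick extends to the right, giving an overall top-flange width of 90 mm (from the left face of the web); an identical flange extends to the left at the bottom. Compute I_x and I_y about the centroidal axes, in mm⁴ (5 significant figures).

Decompose the section into non-overlapping parts with the origin at the bottom-left of its bounding rectangle.
Web: 6 × 200, A = 1 200 mm², y = 100 mm, Ī = 4 000 000 mm⁴.
Top flange (beyond web): 84 × 20, A = 1 680 mm², y = 190 mm, Ī = 56 000 mm⁴.
Bottom flange (beyond web): 84 × 20, A = 1 680 mm², y = 10 mm, Ī = 56 000 mm⁴.
Centroid: ȳ = ΣA·y / ΣA = 100 mm.
Transfer each piece to the centroidal x-axis using Ī + A·d² with d = y − 100:
  web: d = 0 mm → contributes +4 000 000 mm⁴
  top flange (beyond web): d = 90 mm → contributes +13 664 000 mm⁴
  bottom flange (beyond web): d = -90 mm → contributes +13 664 000 mm⁴
Total I = 31 328 000 mm⁴.
For the y-axis: x̄ = 87 mm.
Repeating about the centroidal y-axis gives I_y = 8 783 280 mm⁴.

I_x ≈ 3.1328 × 10⁷ mm⁴, I_y ≈ 8.7833 × 10⁶ mm⁴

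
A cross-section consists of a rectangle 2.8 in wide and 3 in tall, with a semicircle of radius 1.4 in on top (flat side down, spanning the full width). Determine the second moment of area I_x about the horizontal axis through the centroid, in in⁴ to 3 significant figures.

Treat the section as a set of non-overlapping primitives; coordinates are from the bounding-box lower-left.
Rectangular body: 2.8 × 3, A = 8.4 in², y = 1.5 in, Ī = 6.3 in⁴.
Semicircular cap: semicircle r = 1.4, A = 3.0788 in², y = 3.5942 in, Ī = 0.42164 in⁴.
Centroid: ȳ = ΣA·y / ΣA = 2.0617 in.
Transfer each piece to the horizontal axis through the centroid using Ī + A·d² with d = y − 2.0617:
  rectangular body: d = -0.56169 in → contributes +8.9501 in⁴
  semicircular cap: d = 1.5325 in → contributes +7.6522 in⁴
Total I = 16.602 in⁴.

I_x ≈ 16.6 in⁴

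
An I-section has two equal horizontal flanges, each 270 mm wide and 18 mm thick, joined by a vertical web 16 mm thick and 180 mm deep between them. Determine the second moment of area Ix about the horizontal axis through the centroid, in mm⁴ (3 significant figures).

Split into non-overlapping primitives; take the origin at the lower-left of the bounding box.
Bottom flange: 270 × 18, A = 4 860 mm², y = 9 mm, Ī = 131 220 mm⁴.
Web: 16 × 180, A = 2 880 mm², y = 108 mm, Ī = 7 776 000 mm⁴.
Top flange: 270 × 18, A = 4 860 mm², y = 207 mm, Ī = 131 220 mm⁴.
By symmetry the centroid is at mid-height, ȳ = 108 mm.
Transfer each piece to the horizontal axis through the centroid using Ī + A·d² with d = y − 108:
  bottom flange: d = -99 mm → contributes +47 764 080 mm⁴
  web: d = 0 mm → contributes +7 776 000 mm⁴
  top flange: d = 99 mm → contributes +47 764 080 mm⁴
Total I = 103 304 160 mm⁴.

Ix ≈ 1.03 × 10⁸ mm⁴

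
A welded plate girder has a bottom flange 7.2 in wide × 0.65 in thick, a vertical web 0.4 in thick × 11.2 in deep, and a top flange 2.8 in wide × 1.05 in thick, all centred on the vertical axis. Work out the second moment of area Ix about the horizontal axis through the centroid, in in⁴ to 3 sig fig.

Split into non-overlapping primitives; take the origin at the lower-left of the bounding box.
Bottom plate: 7.2 × 0.65, A = 4.68 in², y = 0.325 in, Ī = 0.16478 in⁴.
Web plate: 0.4 × 11.2, A = 4.48 in², y = 6.25 in, Ī = 46.831 in⁴.
Top plate: 2.8 × 1.05, A = 2.94 in², y = 12.375 in, Ī = 0.27011 in⁴.
Centroid: ȳ = ΣA·y / ΣA = 5.4466 in.
Transfer each piece to the horizontal axis through the centroid using Ī + A·d² with d = y − 5.4466:
  bottom plate: d = -5.1216 in → contributes +122.92 in⁴
  web plate: d = 0.80343 in → contributes +49.723 in⁴
  top plate: d = 6.9284 in → contributes +141.4 in⁴
Total I = 314.05 in⁴.

Ix ≈ 314 in⁴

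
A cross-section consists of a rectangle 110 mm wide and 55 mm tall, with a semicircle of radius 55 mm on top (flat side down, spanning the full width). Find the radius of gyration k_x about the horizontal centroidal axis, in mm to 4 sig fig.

k_x ≈ 29.51 mm

Decompose the section into non-overlapping parts with the origin at the bottom-left of its bounding rectangle.
Rectangular body: 110 × 55, A = 6 050 mm², y = 27.5 mm, Ī = 1 525 104 mm⁴.
Semicircular cap: semicircle r = 55, A = 4751.66 mm², y = 78.3427 mm, Ī = 1 004 345 mm⁴.
Centroid: ȳ = ΣA·y / ΣA = 49.8658 mm.
Transfer each piece to the horizontal centroidal axis using Ī + A·d² with d = y − 49.8658:
  rectangular body: d = -22.3658 mm → contributes +4 551 478 mm⁴
  semicircular cap: d = 28.477 mm → contributes +4 857 644 mm⁴
Total I = 9 409 122 mm⁴.
Radius of gyration: k = √(I/A) = √(9 409 122 / 10801.7) = 29.5141 mm.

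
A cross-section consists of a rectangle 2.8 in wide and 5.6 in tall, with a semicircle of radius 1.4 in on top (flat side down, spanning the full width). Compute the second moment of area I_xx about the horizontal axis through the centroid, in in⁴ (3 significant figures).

I_xx ≈ 71.0 in⁴

Break the section into simple shapes (no overlaps), measuring from the bottom-left corner of the bounding box.
Rectangular body: 2.8 × 5.6, A = 15.68 in², y = 2.8 in, Ī = 40.977 in⁴.
Semicircular cap: semicircle r = 1.4, A = 3.0788 in², y = 6.1942 in, Ī = 0.42164 in⁴.
Centroid: ȳ = ΣA·y / ΣA = 3.3571 in.
Transfer each piece to the horizontal axis through the centroid using Ī + A·d² with d = y − 3.3571:
  rectangular body: d = -0.55707 in → contributes +45.843 in⁴
  semicircular cap: d = 2.8371 in → contributes +25.203 in⁴
Total I = 71.046 in⁴.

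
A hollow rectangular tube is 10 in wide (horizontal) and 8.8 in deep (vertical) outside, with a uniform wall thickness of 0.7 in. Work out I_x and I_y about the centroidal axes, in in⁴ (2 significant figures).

I_x ≈ 280 in⁴, I_y ≈ 340 in⁴

Decompose the section into non-overlapping parts with the origin at the bottom-left of its bounding rectangle.
Outer rectangle: 10 × 8.8, A = 88 in², y = 4.4 in, Ī = 567.9 in⁴.
Inner void (subtracted): 8.6 × 7.4, A = 63.64 in², y = 4.4 in, Ī = 290.4 in⁴.
By symmetry the centroid is at mid-height, ȳ = 4.4 in.
All pieces are centred on the centroidal x-axis, so I = ΣĪ (holes subtracted) = 277.5 in⁴.
Repeating about the centroidal y-axis gives I_y = 341.1 in⁴.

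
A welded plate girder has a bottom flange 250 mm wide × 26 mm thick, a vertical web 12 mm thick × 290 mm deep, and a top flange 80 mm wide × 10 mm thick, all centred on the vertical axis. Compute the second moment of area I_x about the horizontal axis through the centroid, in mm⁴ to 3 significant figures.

Split into non-overlapping primitives; take the origin at the lower-left of the bounding box.
Bottom plate: 250 × 26, A = 6 500 mm², y = 13 mm, Ī = 366 167 mm⁴.
Web plate: 12 × 290, A = 3 480 mm², y = 171 mm, Ī = 24 389 000 mm⁴.
Top plate: 80 × 10, A = 800 mm², y = 321 mm, Ī = 6666.7 mm⁴.
Centroid: ȳ = ΣA·y / ΣA = 86.863 mm.
Transfer each piece to the horizontal axis through the centroid using Ī + A·d² with d = y − 86.863:
  bottom plate: d = -73.863 mm → contributes +35 828 215 mm⁴
  web plate: d = 84.137 mm → contributes +49 024 212 mm⁴
  top plate: d = 234.14 mm → contributes +43 862 884 mm⁴
Total I = 128 715 310 mm⁴.

I_x ≈ 1.29 × 10⁸ mm⁴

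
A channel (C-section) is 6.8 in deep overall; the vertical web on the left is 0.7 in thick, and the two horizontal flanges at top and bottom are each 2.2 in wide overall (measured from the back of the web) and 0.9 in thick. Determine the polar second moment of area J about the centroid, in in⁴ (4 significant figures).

J ≈ 44.81 in⁴

Split into non-overlapping primitives; take the origin at the lower-left of the bounding box.
Web: 0.7 × 6.8, A = 4.76 in², y = 3.4 in, Ī = 18.3419 in⁴.
Top flange (beyond web): 1.5 × 0.9, A = 1.35 in², y = 6.35 in, Ī = 0.091125 in⁴.
Bottom flange (beyond web): 1.5 × 0.9, A = 1.35 in², y = 0.45 in, Ī = 0.091125 in⁴.
By symmetry the centroid is at mid-height, ȳ = 3.4 in.
Transfer each piece to the centroidal x-axis using Ī + A·d² with d = y − 3.4:
  web: d = 0 in → contributes +18.3419 in⁴
  top flange (beyond web): d = 2.95 in → contributes +11.8395 in⁴
  bottom flange (beyond web): d = -2.95 in → contributes +11.8395 in⁴
Total I = 42.0209 in⁴.
For the y-axis: x̄ = 0.748123 in.
Repeating about the centroidal y-axis gives I_y = 2.78519 in⁴.
Polar second moment: J = I_x + I_y = 44.8061 in⁴.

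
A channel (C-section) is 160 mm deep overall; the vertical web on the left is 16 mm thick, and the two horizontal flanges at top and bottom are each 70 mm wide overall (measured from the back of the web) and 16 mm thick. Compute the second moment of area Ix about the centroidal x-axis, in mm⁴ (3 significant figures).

Ix ≈ 1.45 × 10⁷ mm⁴

Break the section into simple shapes (no overlaps), measuring from the bottom-left corner of the bounding box.
Web: 16 × 160, A = 2 560 mm², y = 80 mm, Ī = 5 461 333 mm⁴.
Top flange (beyond web): 54 × 16, A = 864 mm², y = 152 mm, Ī = 18 432 mm⁴.
Bottom flange (beyond web): 54 × 16, A = 864 mm², y = 8 mm, Ī = 18 432 mm⁴.
By symmetry the centroid is at mid-height, ȳ = 80 mm.
Transfer each piece to the centroidal x-axis using Ī + A·d² with d = y − 80:
  web: d = 0 mm → contributes +5 461 333 mm⁴
  top flange (beyond web): d = 72 mm → contributes +4 497 408 mm⁴
  bottom flange (beyond web): d = -72 mm → contributes +4 497 408 mm⁴
Total I = 14 456 149 mm⁴.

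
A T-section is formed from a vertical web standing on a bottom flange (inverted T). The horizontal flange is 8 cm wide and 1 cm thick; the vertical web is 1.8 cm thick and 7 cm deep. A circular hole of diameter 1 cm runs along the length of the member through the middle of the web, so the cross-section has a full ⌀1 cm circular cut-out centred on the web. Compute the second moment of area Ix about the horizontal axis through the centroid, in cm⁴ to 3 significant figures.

Treat the section as a set of non-overlapping primitives; coordinates are from the bounding-box lower-left.
Flange: 8 × 1, A = 8 cm², y = 0.5 cm, Ī = 0.66667 cm⁴.
Web: 1.8 × 7, A = 12.6 cm², y = 4.5 cm, Ī = 51.45 cm⁴.
Hole (subtracted): ⌀1, A = 0.7854 cm², y = 4.5 cm, Ī = 0.049087 cm⁴.
Centroid: ȳ = ΣA·y / ΣA = 2.885 cm.
Transfer each piece to the horizontal axis through the centroid using Ī + A·d² with d = y − 2.885:
  flange: d = -2.385 cm → contributes +46.174 cm⁴
  web: d = 1.615 cm → contributes +84.312 cm⁴
  hole: d = 1.615 cm → contributes −2.0975 cm⁴
Total I = 128.39 cm⁴.

Ix ≈ 128 cm⁴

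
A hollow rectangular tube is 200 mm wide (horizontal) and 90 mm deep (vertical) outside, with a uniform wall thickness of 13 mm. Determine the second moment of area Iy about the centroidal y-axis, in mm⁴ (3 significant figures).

Split into non-overlapping primitives; take the origin at the lower-left of the bounding box.
Outer rectangle: 200 × 90, A = 18 000 mm², x = 100 mm, Ī = 60 000 000 mm⁴.
Inner void (subtracted): 174 × 64, A = 11 136 mm², x = 100 mm, Ī = 28 096 128 mm⁴.
By symmetry the centroid is at mid-width, x̄ = 100 mm.
All pieces are centred on the centroidal y-axis, so I = ΣĪ (holes subtracted) = 31 903 872 mm⁴.

Iy ≈ 3.19 × 10⁷ mm⁴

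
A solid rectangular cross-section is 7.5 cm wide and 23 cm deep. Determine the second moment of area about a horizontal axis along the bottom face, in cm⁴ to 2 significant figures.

I_base ≈ 3.0 × 10⁴ cm⁴

The section: 7.5 × 23, A = 172.5 cm², y = 11.5 cm, Ī = 7 604 cm⁴.
Transfer it to a horizontal axis along the bottom face using Ī + A·d² with d = y − 0:
  the section: d = 11.5 cm → contributes +30 418 cm⁴
Total I = 30 418 cm⁴.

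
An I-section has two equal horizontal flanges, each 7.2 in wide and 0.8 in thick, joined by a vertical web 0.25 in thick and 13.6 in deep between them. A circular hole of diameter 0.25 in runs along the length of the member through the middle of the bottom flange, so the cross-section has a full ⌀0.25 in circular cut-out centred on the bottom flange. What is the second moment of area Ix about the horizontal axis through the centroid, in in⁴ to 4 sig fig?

Break the section into simple shapes (no overlaps), measuring from the bottom-left corner of the bounding box.
Bottom flange: 7.2 × 0.8, A = 5.76 in², y = 0.4 in, Ī = 0.3072 in⁴.
Web: 0.25 × 13.6, A = 3.4 in², y = 7.6 in, Ī = 52.4053 in⁴.
Top flange: 7.2 × 0.8, A = 5.76 in², y = 14.8 in, Ī = 0.3072 in⁴.
Hole (subtracted): ⌀0.25, A = 0.0490874 in², y = 0.4 in, Ī = 0.000191748 in⁴.
Centroid: ȳ = ΣA·y / ΣA = 7.62377 in.
Transfer each piece to the horizontal axis through the centroid using Ī + A·d² with d = y − 7.62377:
  bottom flange: d = -7.22377 in → contributes +300.88 in⁴
  web: d = -0.0237665 in → contributes +52.4073 in⁴
  top flange: d = 7.17623 in → contributes +296.938 in⁴
  hole: d = -7.22377 in → contributes −2.56171 in⁴
Total I = 647.663 in⁴.

Ix ≈ 647.7 in⁴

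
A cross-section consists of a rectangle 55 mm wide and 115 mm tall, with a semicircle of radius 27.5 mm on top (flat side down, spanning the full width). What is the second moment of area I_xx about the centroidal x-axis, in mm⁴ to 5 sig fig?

Split into non-overlapping primitives; take the origin at the lower-left of the bounding box.
Rectangular body: 55 × 115, A = 6 325 mm², y = 57.5 mm, Ī = 6 970 677 mm⁴.
Semicircular cap: semicircle r = 27.5, A = 1187.915 mm², y = 126.6714 mm, Ī = 62771.55 mm⁴.
Centroid: ȳ = ΣA·y / ΣA = 68.43712 mm.
Transfer each piece to the centroidal x-axis using Ī + A·d² with d = y − 68.43712:
  rectangular body: d = -10.93712 mm → contributes +7 727 278 mm⁴
  semicircular cap: d = 58.23424 mm → contributes +4 091 259 mm⁴
Total I = 11 818 537 mm⁴.

I_xx ≈ 1.1819 × 10⁷ mm⁴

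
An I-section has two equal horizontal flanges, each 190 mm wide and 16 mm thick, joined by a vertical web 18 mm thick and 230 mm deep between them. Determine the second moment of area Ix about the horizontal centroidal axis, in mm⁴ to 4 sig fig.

Ix ≈ 1.104 × 10⁸ mm⁴

Break the section into simple shapes (no overlaps), measuring from the bottom-left corner of the bounding box.
Bottom flange: 190 × 16, A = 3 040 mm², y = 8 mm, Ī = 64853.3 mm⁴.
Web: 18 × 230, A = 4 140 mm², y = 131 mm, Ī = 18 250 500 mm⁴.
Top flange: 190 × 16, A = 3 040 mm², y = 254 mm, Ī = 64853.3 mm⁴.
By symmetry the centroid is at mid-height, ȳ = 131 mm.
Transfer each piece to the horizontal centroidal axis using Ī + A·d² with d = y − 131:
  bottom flange: d = -123 mm → contributes +46 057 013 mm⁴
  web: d = 0 mm → contributes +18 250 500 mm⁴
  top flange: d = 123 mm → contributes +46 057 013 mm⁴
Total I = 110 364 527 mm⁴.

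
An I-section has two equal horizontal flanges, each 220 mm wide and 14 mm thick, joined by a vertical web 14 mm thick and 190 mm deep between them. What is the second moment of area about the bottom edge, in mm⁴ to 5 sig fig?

Split into non-overlapping primitives; take the origin at the lower-left of the bounding box.
Bottom flange: 220 × 14, A = 3 080 mm², y = 7 mm, Ī = 50306.67 mm⁴.
Web: 14 × 190, A = 2 660 mm², y = 109 mm, Ī = 8 002 167 mm⁴.
Top flange: 220 × 14, A = 3 080 mm², y = 211 mm, Ī = 50306.67 mm⁴.
Transfer each piece to the base of the section using Ī + A·d² with d = y − 0:
  bottom flange: d = 7 mm → contributes +201226.7 mm⁴
  web: d = 109 mm → contributes +39 605 627 mm⁴
  top flange: d = 211 mm → contributes +137 174 987 mm⁴
Total I = 176 981 840 mm⁴.

I_base ≈ 1.7698 × 10⁸ mm⁴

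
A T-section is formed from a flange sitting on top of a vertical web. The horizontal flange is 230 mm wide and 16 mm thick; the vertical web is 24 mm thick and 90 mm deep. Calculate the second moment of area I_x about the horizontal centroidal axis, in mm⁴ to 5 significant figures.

I_x ≈ 5.3598 × 10⁶ mm⁴

Treat the section as a set of non-overlapping primitives; coordinates are from the bounding-box lower-left.
Flange: 230 × 16, A = 3 680 mm², y = 98 mm, Ī = 78506.67 mm⁴.
Web: 24 × 90, A = 2 160 mm², y = 45 mm, Ī = 1 458 000 mm⁴.
Centroid: ȳ = ΣA·y / ΣA = 78.39726 mm.
Transfer each piece to the horizontal centroidal axis using Ī + A·d² with d = y − 78.39726:
  flange: d = 19.60274 mm → contributes +1 492 611 mm⁴
  web: d = -33.39726 mm → contributes +3 867 214 mm⁴
Total I = 5 359 825 mm⁴.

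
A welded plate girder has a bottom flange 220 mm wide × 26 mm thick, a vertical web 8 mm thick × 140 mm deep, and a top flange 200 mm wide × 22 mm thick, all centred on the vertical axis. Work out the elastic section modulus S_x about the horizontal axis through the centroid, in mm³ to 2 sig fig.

S_x ≈ 6.8 × 10⁵ mm³

Split into non-overlapping primitives; take the origin at the lower-left of the bounding box.
Bottom plate: 220 × 26, A = 5 720 mm², y = 13 mm, Ī = 322 227 mm⁴.
Web plate: 8 × 140, A = 1 120 mm², y = 96 mm, Ī = 1 829 333 mm⁴.
Top plate: 200 × 22, A = 4 400 mm², y = 177 mm, Ī = 177 467 mm⁴.
Centroid: ȳ = ΣA·y / ΣA = 85.47 mm.
Transfer each piece to the horizontal axis through the centroid using Ī + A·d² with d = y − 85.47:
  bottom plate: d = -72.47 mm → contributes +30 362 893 mm⁴
  web plate: d = 10.53 mm → contributes +1 953 526 mm⁴
  top plate: d = 91.53 mm → contributes +37 039 727 mm⁴
Total I = 69 356 146 mm⁴.
Extreme fibre distance c = 102.5 mm; S = I/c = 676 446 mm³.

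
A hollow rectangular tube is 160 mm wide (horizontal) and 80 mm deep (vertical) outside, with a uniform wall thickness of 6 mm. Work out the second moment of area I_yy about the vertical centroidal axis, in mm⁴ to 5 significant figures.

Decompose the section into non-overlapping parts with the origin at the bottom-left of its bounding rectangle.
Outer rectangle: 160 × 80, A = 12 800 mm², x = 80 mm, Ī = 27 306 667 mm⁴.
Inner void (subtracted): 148 × 68, A = 10 064 mm², x = 80 mm, Ī = 18 370 155 mm⁴.
By symmetry the centroid is at mid-width, x̄ = 80 mm.
All pieces are centred on the vertical centroidal axis, so I = ΣĪ (holes subtracted) = 8 936 512 mm⁴.

I_yy ≈ 8.9365 × 10⁶ mm⁴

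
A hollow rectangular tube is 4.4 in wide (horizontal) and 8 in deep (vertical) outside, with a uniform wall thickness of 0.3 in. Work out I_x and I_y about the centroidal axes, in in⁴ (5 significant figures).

I_x ≈ 59.412 in⁴, I_y ≈ 22.952 in⁴

Treat the section as a set of non-overlapping primitives; coordinates are from the bounding-box lower-left.
Outer rectangle: 4.4 × 8, A = 35.2 in², y = 4 in, Ī = 187.7333 in⁴.
Inner void (subtracted): 3.8 × 7.4, A = 28.12 in², y = 4 in, Ī = 128.3209 in⁴.
By symmetry the centroid is at mid-height, ȳ = 4 in.
All pieces are centred on the centroidal x-axis, so I = ΣĪ (holes subtracted) = 59.4124 in⁴.
Repeating about the centroidal y-axis gives I_y = 22.9516 in⁴.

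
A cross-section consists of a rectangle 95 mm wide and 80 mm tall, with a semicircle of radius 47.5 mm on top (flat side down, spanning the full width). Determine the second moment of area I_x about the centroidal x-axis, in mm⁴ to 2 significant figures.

I_x ≈ 1.3 × 10⁷ mm⁴

Split into non-overlapping primitives; take the origin at the lower-left of the bounding box.
Rectangular body: 95 × 80, A = 7 600 mm², y = 40 mm, Ī = 4 053 333 mm⁴.
Semicircular cap: semicircle r = 47.5, A = 3 544 mm², y = 100.2 mm, Ī = 558 736 mm⁴.
Centroid: ȳ = ΣA·y / ΣA = 59.13 mm.
Transfer each piece to the centroidal x-axis using Ī + A·d² with d = y − 59.13:
  rectangular body: d = -19.13 mm → contributes +6 835 271 mm⁴
  semicircular cap: d = 41.03 mm → contributes +6 524 332 mm⁴
Total I = 13 359 602 mm⁴.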